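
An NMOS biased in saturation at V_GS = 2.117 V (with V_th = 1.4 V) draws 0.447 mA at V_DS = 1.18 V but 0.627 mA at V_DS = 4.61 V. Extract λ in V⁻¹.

λ = 0.136 V⁻¹

With V_GS fixed, I_D ∝ (1 + λ V_DS) in saturation, so I_D2/I_D1 = (1 + λ V_DS2)/(1 + λ V_DS1).
0.627/0.447 = 1.403 = (1 + 4.61 λ)/(1 + 1.18 λ).
Solving: λ (I_D1 V_DS2 − I_D2 V_DS1) = I_D2 − I_D1, so λ = (0.627 − 0.447) / (0.447 × 4.61 − 0.627 × 1.18) = 0.18 / 1.32 = 0.136 V⁻¹.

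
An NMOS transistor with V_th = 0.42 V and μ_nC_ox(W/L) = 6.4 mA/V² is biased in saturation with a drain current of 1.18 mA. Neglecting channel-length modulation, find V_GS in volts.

In saturation I_D = ½ k_n (V_GS − V_th)², so V_GS − V_th = √(2 I_D / k_n) = √(2 × 1.18 / 6.4) = 0.607 V.
V_GS = 0.42 + 0.607 = 1.03 V.

V_GS = 1.03 V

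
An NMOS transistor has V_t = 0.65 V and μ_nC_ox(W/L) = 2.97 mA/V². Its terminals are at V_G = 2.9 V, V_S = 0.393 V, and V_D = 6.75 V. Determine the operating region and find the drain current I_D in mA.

V_GS = V_G − V_S = 2.9 − 0.393 = 2.51 V; V_DS = V_D − V_S = 6.75 − 0.393 = 6.36 V.
V_ov = V_GS − V_t = 2.51 − 0.65 = 1.86 V.
Since V_DS = 6.36 V ≥ V_ov = 1.86 V, the device is in saturation.
I_D = ½ k_n V_ov² = 0.5 × 2.97 × 1.86² = 5.12 mA.

Saturation; I_D = 5.12 mA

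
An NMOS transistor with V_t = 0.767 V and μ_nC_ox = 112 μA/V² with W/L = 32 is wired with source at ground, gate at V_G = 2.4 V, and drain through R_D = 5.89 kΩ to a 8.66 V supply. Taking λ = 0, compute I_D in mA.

I_D = 1.43 mA

V_GS = V_G = 2.4 V, so V_ov = 2.4 − 0.767 = 1.63 V.
k_n = μ_nC_ox · (W/L) = 3.584 mA/V².
Assume saturation: I_D = ½ k_n V_ov² = 0.5 × 3.584 × 1.63² = 4.78 mA, giving V_DS = V_DD − I_D R_D = 8.66 − 4.78 × 5.89 = -19.5 V.
But -19.5 V < V_ov = 1.63 V, so the device is actually in triode.
In triode I_D = k_n[V_ov V_DS − ½ V_DS²] and I_D = (V_DD − V_DS)/R_D. Equating: 10.6 V_DS² − 35.47 V_DS + 8.66 = 0, giving V_DS = 0.265 V (the root below V_ov).
I_D = (8.66 − 0.265) / 5.89 = 1.43 mA.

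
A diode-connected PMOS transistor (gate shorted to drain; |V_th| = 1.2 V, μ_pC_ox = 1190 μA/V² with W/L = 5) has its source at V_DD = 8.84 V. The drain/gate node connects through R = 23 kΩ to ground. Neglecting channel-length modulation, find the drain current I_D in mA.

I_D = 0.318 mA

With gate tied to drain, V_SG = V_SD ≥ V_SG − |V_th|, so the device is in saturation.
k_p = μ_pC_ox · (W/L) = 5.95 mA/V².
KCL at the drain: ½ k_p (V_SG − |V_th|)² = (V_DD − V_SG)/R.
Let x = V_SG − 1.2. Then 68.4 x² + x − 7.64 = 0, giving x = 0.327 V (positive root), so V_SG = 1.53 V.
I_D = (V_DD − V_SG)/R = (8.84 − 1.53) / 23 = 0.318 mA.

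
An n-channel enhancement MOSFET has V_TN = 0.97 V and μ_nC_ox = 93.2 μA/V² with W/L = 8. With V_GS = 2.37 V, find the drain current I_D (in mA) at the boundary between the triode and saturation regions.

I_D = 0.731 mA

At the boundary V_DS = V_ov = V_GS − V_TN = 2.37 − 0.97 = 1.4 V.
k_n = μ_nC_ox · (W/L) = 0.7456 mA/V².
I_D = ½ k_n V_ov² = 0.5 × 0.7456 × 1.4² = 0.731 mA.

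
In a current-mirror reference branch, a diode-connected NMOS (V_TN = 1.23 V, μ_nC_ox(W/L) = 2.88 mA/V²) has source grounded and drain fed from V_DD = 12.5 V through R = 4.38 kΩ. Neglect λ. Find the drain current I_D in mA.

With gate tied to drain, V_GS = V_DS ≥ V_GS − V_TN, so the device is in saturation.
KCL at the drain: ½ k_n (V_GS − V_TN)² = (V_DD − V_GS)/R.
Let x = V_GS − 1.23. Then 6.31 x² + x − 11.27 = 0, giving x = 1.26 V (positive root), so V_GS = 2.49 V.
I_D = (V_DD − V_GS)/R = (12.5 − 2.49) / 4.38 = 2.29 mA.

I_D = 2.29 mA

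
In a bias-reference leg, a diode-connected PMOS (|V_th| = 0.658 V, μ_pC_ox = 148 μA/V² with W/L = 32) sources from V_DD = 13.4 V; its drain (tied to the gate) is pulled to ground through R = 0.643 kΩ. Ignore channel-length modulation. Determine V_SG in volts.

With gate tied to drain, V_SG = V_SD ≥ V_SG − |V_th|, so the device is in saturation.
k_p = μ_pC_ox · (W/L) = 4.736 mA/V².
KCL at the drain: ½ k_p (V_SG − |V_th|)² = (V_DD − V_SG)/R.
Let x = V_SG − 0.658. Then 1.52 x² + x − 12.74 = 0, giving x = 2.58 V (positive root), so V_SG = 3.24 V.
I_D = (V_DD − V_SG)/R = (13.4 − 3.24) / 0.643 = 15.8 mA.

V_SG = 3.24 V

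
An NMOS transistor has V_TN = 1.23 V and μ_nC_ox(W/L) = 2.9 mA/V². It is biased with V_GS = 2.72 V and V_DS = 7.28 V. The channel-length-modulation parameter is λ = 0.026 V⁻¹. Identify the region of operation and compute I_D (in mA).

V_ov = V_GS − V_TN = 2.72 − 1.23 = 1.49 V.
Since V_DS = 7.28 V ≥ V_ov = 1.49 V, the device is in saturation.
I_D = ½ k_n V_ov² (1 + λ V_DS) = 0.5 × 2.9 × 1.49² × (1 + 0.026 × 7.28) = 3.83 mA.

Saturation; I_D = 3.83 mA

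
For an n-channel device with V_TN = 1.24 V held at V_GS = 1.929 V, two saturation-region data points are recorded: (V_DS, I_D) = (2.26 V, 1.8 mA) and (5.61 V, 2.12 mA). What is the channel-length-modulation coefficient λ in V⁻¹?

With V_GS fixed, I_D ∝ (1 + λ V_DS) in saturation, so I_D2/I_D1 = (1 + λ V_DS2)/(1 + λ V_DS1).
2.12/1.8 = 1.178 = (1 + 5.61 λ)/(1 + 2.26 λ).
Solving: λ (I_D1 V_DS2 − I_D2 V_DS1) = I_D2 − I_D1, so λ = (2.12 − 1.8) / (1.8 × 5.61 − 2.12 × 2.26) = 0.32 / 5.31 = 0.0603 V⁻¹.

λ = 0.0603 V⁻¹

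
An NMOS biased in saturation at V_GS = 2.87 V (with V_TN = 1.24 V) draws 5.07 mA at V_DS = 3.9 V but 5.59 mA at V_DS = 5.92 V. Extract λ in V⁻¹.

With V_GS fixed, I_D ∝ (1 + λ V_DS) in saturation, so I_D2/I_D1 = (1 + λ V_DS2)/(1 + λ V_DS1).
5.59/5.07 = 1.103 = (1 + 5.92 λ)/(1 + 3.9 λ).
Solving: λ (I_D1 V_DS2 − I_D2 V_DS1) = I_D2 − I_D1, so λ = (5.59 − 5.07) / (5.07 × 5.92 − 5.59 × 3.9) = 0.52 / 8.21 = 0.0633 V⁻¹.

λ = 0.0633 V⁻¹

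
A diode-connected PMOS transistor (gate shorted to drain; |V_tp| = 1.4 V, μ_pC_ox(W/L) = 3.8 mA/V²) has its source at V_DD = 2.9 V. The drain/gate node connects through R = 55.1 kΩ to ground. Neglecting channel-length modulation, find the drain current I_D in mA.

With gate tied to drain, V_SG = V_SD ≥ V_SG − |V_tp|, so the device is in saturation.
KCL at the drain: ½ k_p (V_SG − |V_tp|)² = (V_DD − V_SG)/R.
Let x = V_SG − 1.4. Then 105 x² + x − 1.5 = 0, giving x = 0.115 V (positive root), so V_SG = 1.52 V.
I_D = (V_DD − V_SG)/R = (2.9 − 1.52) / 55.1 = 0.0251 mA.

I_D = 0.0251 mA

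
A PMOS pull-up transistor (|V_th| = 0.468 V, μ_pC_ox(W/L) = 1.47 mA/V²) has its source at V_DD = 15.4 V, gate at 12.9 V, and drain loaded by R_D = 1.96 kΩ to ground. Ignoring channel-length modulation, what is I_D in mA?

V_SG = V_DD − V_G = 15.4 − 12.9 = 2.5 V, so V_ov = 2.5 − 0.468 = 2.03 V.
Assume saturation: I_D = ½ k_p V_ov² = 0.5 × 1.47 × 2.03² = 3.03 mA, giving V_SD = V_DD − I_D R_D = 15.4 − 3.03 × 1.96 = 9.45 V.
V_SD = 9.45 V ≥ V_ov = 2.03 V, confirming saturation.

I_D = 3.03 mA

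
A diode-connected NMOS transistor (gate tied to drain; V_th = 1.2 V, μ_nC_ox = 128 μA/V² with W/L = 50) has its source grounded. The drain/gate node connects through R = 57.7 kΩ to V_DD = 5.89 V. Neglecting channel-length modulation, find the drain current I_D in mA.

With gate tied to drain, V_GS = V_DS ≥ V_GS − V_th, so the device is in saturation.
k_n = μ_nC_ox · (W/L) = 6.4 mA/V².
KCL at the drain: ½ k_n (V_GS − V_th)² = (V_DD − V_GS)/R.
Let x = V_GS − 1.2. Then 185 x² + x − 4.69 = 0, giving x = 0.157 V (positive root), so V_GS = 1.36 V.
I_D = (V_DD − V_GS)/R = (5.89 − 1.36) / 57.7 = 0.0786 mA.

I_D = 0.0786 mA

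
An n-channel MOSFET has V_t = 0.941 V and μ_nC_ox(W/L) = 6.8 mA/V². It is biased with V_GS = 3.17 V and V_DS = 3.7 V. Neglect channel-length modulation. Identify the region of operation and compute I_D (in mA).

Saturation; I_D = 16.9 mA

V_ov = V_GS − V_t = 3.17 − 0.941 = 2.23 V.
Since V_DS = 3.7 V ≥ V_ov = 2.23 V, the device is in saturation.
I_D = ½ k_n V_ov² = 0.5 × 6.8 × 2.23² = 16.9 mA.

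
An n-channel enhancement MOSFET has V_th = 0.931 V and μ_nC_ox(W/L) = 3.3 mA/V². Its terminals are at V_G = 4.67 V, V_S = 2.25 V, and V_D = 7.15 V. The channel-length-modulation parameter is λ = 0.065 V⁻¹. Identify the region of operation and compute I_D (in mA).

V_GS = V_G − V_S = 4.67 − 2.25 = 2.42 V; V_DS = V_D − V_S = 7.15 − 2.25 = 4.9 V.
V_ov = V_GS − V_th = 2.42 − 0.931 = 1.49 V.
Since V_DS = 4.9 V ≥ V_ov = 1.49 V, the device is in saturation.
I_D = ½ k_n V_ov² (1 + λ V_DS) = 0.5 × 3.3 × 1.49² × (1 + 0.065 × 4.9) = 4.82 mA.

Saturation; I_D = 4.82 mA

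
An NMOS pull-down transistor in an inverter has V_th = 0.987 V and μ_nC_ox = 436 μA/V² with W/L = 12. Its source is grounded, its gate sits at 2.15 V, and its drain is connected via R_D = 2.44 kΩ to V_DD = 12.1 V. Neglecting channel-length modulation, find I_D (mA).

I_D = 3.54 mA

V_GS = V_G = 2.15 V, so V_ov = 2.15 − 0.987 = 1.16 V.
k_n = μ_nC_ox · (W/L) = 5.232 mA/V².
Assume saturation: I_D = ½ k_n V_ov² = 0.5 × 5.232 × 1.16² = 3.54 mA, giving V_DS = V_DD − I_D R_D = 12.1 − 3.54 × 2.44 = 3.47 V.
V_DS = 3.47 V ≥ V_ov = 1.16 V, confirming saturation.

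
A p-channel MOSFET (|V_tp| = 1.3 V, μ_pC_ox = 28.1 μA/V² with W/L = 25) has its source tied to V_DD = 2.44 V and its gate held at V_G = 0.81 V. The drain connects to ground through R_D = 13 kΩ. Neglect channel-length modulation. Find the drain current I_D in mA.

I_D = 0.0383 mA

V_SG = V_DD − V_G = 2.44 − 0.81 = 1.63 V, so V_ov = 1.63 − 1.3 = 0.33 V.
k_p = μ_pC_ox · (W/L) = 0.7025 mA/V².
Assume saturation: I_D = ½ k_p V_ov² = 0.5 × 0.7025 × 0.33² = 0.0383 mA, giving V_SD = V_DD − I_D R_D = 2.44 − 0.0383 × 13 = 1.94 V.
V_SD = 1.94 V ≥ V_ov = 0.33 V, confirming saturation.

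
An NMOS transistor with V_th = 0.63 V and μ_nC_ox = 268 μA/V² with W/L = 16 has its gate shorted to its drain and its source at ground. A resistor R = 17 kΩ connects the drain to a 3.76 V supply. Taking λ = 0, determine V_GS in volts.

V_GS = 0.910 V

With gate tied to drain, V_GS = V_DS ≥ V_GS − V_th, so the device is in saturation.
k_n = μ_nC_ox · (W/L) = 4.288 mA/V².
KCL at the drain: ½ k_n (V_GS − V_th)² = (V_DD − V_GS)/R.
Let x = V_GS − 0.63. Then 36.4 x² + x − 3.13 = 0, giving x = 0.28 V (positive root), so V_GS = 0.91 V.
I_D = (V_DD − V_GS)/R = (3.76 − 0.91) / 17 = 0.168 mA.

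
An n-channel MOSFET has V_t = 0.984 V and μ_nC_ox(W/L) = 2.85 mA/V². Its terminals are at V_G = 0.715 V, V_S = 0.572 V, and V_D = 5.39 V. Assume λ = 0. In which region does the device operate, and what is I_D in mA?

Cutoff; I_D = 0 mA

V_GS = V_G − V_S = 0.715 − 0.572 = 0.143 V; V_DS = V_D − V_S = 5.39 − 0.572 = 4.82 V.
V_GS = 0.143 V < V_t = 0.984 V, so the transistor is in cutoff.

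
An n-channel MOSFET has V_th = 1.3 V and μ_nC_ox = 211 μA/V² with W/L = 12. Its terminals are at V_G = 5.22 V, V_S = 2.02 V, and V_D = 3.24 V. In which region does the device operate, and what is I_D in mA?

Triode; I_D = 3.98 mA

V_GS = V_G − V_S = 5.22 − 2.02 = 3.2 V; V_DS = V_D − V_S = 3.24 − 2.02 = 1.22 V.
k_n = μ_nC_ox · (W/L) = 2.532 mA/V².
V_ov = V_GS − V_th = 3.2 − 1.3 = 1.9 V.
Since V_DS = 1.22 V < V_ov = 1.9 V, the device is in the triode region.
I_D = k_n [V_ov · V_DS − ½ V_DS²] = 2.532 × [1.9 × 1.22 − 0.5 × 1.22²] = 3.98 mA.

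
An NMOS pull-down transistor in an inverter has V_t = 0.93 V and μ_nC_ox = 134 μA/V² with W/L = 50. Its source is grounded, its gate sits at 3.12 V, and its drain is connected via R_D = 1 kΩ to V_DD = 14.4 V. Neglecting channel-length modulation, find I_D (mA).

V_GS = V_G = 3.12 V, so V_ov = 3.12 − 0.93 = 2.19 V.
k_n = μ_nC_ox · (W/L) = 6.7 mA/V².
Assume saturation: I_D = ½ k_n V_ov² = 0.5 × 6.7 × 2.19² = 16.1 mA, giving V_DS = V_DD − I_D R_D = 14.4 − 16.1 × 1 = -1.67 V.
But -1.67 V < V_ov = 2.19 V, so the device is actually in triode.
In triode I_D = k_n[V_ov V_DS − ½ V_DS²] and I_D = (V_DD − V_DS)/R_D. Equating: 3.35 V_DS² − 15.67 V_DS + 14.4 = 0, giving V_DS = 1.26 V (the root below V_ov).
I_D = (14.4 − 1.26) / 1 = 13.1 mA.

I_D = 13.1 mA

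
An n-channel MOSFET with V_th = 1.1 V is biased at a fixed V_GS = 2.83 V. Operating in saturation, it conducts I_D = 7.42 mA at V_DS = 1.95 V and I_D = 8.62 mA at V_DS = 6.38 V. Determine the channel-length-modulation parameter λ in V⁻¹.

λ = 0.0393 V⁻¹

With V_GS fixed, I_D ∝ (1 + λ V_DS) in saturation, so I_D2/I_D1 = (1 + λ V_DS2)/(1 + λ V_DS1).
8.62/7.42 = 1.162 = (1 + 6.38 λ)/(1 + 1.95 λ).
Solving: λ (I_D1 V_DS2 − I_D2 V_DS1) = I_D2 − I_D1, so λ = (8.62 − 7.42) / (7.42 × 6.38 − 8.62 × 1.95) = 1.2 / 30.5 = 0.0393 V⁻¹.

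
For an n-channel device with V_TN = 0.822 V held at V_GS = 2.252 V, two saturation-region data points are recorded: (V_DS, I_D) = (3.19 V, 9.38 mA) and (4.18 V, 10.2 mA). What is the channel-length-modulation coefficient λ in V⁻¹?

With V_GS fixed, I_D ∝ (1 + λ V_DS) in saturation, so I_D2/I_D1 = (1 + λ V_DS2)/(1 + λ V_DS1).
10.2/9.38 = 1.087 = (1 + 4.18 λ)/(1 + 3.19 λ).
Solving: λ (I_D1 V_DS2 − I_D2 V_DS1) = I_D2 − I_D1, so λ = (10.2 − 9.38) / (9.38 × 4.18 − 10.2 × 3.19) = 0.82 / 6.67 = 0.123 V⁻¹.

λ = 0.123 V⁻¹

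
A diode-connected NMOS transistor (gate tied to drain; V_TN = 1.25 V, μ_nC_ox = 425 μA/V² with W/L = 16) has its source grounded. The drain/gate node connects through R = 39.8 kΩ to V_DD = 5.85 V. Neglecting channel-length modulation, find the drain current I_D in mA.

I_D = 0.111 mA

With gate tied to drain, V_GS = V_DS ≥ V_GS − V_TN, so the device is in saturation.
k_n = μ_nC_ox · (W/L) = 6.8 mA/V².
KCL at the drain: ½ k_n (V_GS − V_TN)² = (V_DD − V_GS)/R.
Let x = V_GS − 1.25. Then 135 x² + x − 4.6 = 0, giving x = 0.181 V (positive root), so V_GS = 1.43 V.
I_D = (V_DD − V_GS)/R = (5.85 − 1.43) / 39.8 = 0.111 mA.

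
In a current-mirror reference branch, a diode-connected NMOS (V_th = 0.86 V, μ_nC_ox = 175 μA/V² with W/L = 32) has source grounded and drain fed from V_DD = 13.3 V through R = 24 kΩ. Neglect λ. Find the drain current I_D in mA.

With gate tied to drain, V_GS = V_DS ≥ V_GS − V_th, so the device is in saturation.
k_n = μ_nC_ox · (W/L) = 5.6 mA/V².
KCL at the drain: ½ k_n (V_GS − V_th)² = (V_DD − V_GS)/R.
Let x = V_GS − 0.86. Then 67.2 x² + x − 12.44 = 0, giving x = 0.423 V (positive root), so V_GS = 1.28 V.
I_D = (V_DD − V_GS)/R = (13.3 − 1.28) / 24 = 0.501 mA.

I_D = 0.501 mA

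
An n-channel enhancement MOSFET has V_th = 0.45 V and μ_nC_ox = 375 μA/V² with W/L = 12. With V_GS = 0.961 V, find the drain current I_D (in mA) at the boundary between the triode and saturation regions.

I_D = 0.588 mA

At the boundary V_DS = V_ov = V_GS − V_th = 0.961 − 0.45 = 0.511 V.
k_n = μ_nC_ox · (W/L) = 4.5 mA/V².
I_D = ½ k_n V_ov² = 0.5 × 4.5 × 0.511² = 0.588 mA.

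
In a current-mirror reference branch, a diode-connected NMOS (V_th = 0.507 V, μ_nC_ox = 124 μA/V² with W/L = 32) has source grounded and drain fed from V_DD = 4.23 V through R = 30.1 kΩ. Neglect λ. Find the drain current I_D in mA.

With gate tied to drain, V_GS = V_DS ≥ V_GS − V_th, so the device is in saturation.
k_n = μ_nC_ox · (W/L) = 3.968 mA/V².
KCL at the drain: ½ k_n (V_GS − V_th)² = (V_DD − V_GS)/R.
Let x = V_GS − 0.507. Then 59.7 x² + x − 3.723 = 0, giving x = 0.241 V (positive root), so V_GS = 0.748 V.
I_D = (V_DD − V_GS)/R = (4.23 − 0.748) / 30.1 = 0.116 mA.

I_D = 0.116 mA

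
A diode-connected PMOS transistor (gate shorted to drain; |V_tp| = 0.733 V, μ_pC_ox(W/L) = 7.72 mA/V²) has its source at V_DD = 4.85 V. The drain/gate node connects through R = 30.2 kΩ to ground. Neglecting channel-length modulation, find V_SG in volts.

With gate tied to drain, V_SG = V_SD ≥ V_SG − |V_tp|, so the device is in saturation.
KCL at the drain: ½ k_p (V_SG − |V_tp|)² = (V_DD − V_SG)/R.
Let x = V_SG − 0.733. Then 117 x² + x − 4.117 = 0, giving x = 0.184 V (positive root), so V_SG = 0.917 V.
I_D = (V_DD − V_SG)/R = (4.85 − 0.917) / 30.2 = 0.13 mA.

V_SG = 0.917 V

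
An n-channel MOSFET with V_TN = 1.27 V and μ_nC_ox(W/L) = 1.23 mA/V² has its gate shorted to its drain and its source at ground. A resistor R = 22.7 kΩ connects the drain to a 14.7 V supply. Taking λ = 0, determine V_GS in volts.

V_GS = 2.22 V

With gate tied to drain, V_GS = V_DS ≥ V_GS − V_TN, so the device is in saturation.
KCL at the drain: ½ k_n (V_GS − V_TN)² = (V_DD − V_GS)/R.
Let x = V_GS − 1.27. Then 14 x² + x − 13.43 = 0, giving x = 0.946 V (positive root), so V_GS = 2.22 V.
I_D = (V_DD − V_GS)/R = (14.7 − 2.22) / 22.7 = 0.55 mA.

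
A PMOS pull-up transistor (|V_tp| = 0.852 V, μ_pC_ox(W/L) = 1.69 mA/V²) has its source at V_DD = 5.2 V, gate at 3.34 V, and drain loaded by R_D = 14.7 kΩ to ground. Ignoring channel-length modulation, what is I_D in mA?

V_SG = V_DD − V_G = 5.2 − 3.34 = 1.86 V, so V_ov = 1.86 − 0.852 = 1.01 V.
Assume saturation: I_D = ½ k_p V_ov² = 0.5 × 1.69 × 1.01² = 0.859 mA, giving V_SD = V_DD − I_D R_D = 5.2 − 0.859 × 14.7 = -7.42 V.
But -7.42 V < V_ov = 1.01 V, so the device is actually in triode.
In triode I_D = k_p[V_ov V_SD − ½ V_SD²] and I_D = (V_DD − V_SD)/R_D. Equating: 12.4 V_SD² − 26.04 V_SD + 5.2 = 0, giving V_SD = 0.224 V (the root below V_ov).
I_D = (5.2 − 0.224) / 14.7 = 0.339 mA.

I_D = 0.339 mA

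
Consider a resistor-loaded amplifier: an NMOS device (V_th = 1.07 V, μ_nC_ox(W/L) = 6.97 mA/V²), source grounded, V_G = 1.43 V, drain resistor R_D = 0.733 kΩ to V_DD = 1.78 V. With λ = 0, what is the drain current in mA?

I_D = 0.452 mA

V_GS = V_G = 1.43 V, so V_ov = 1.43 − 1.07 = 0.36 V.
Assume saturation: I_D = ½ k_n V_ov² = 0.5 × 6.97 × 0.36² = 0.452 mA, giving V_DS = V_DD − I_D R_D = 1.78 − 0.452 × 0.733 = 1.45 V.
V_DS = 1.45 V ≥ V_ov = 0.36 V, confirming saturation.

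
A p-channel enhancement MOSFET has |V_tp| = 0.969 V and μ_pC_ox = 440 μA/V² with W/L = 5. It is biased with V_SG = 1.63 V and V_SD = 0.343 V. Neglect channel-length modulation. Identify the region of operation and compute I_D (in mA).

Triode; I_D = 0.369 mA

k_p = μ_pC_ox · (W/L) = 2.2 mA/V².
V_ov = V_SG − |V_tp| = 1.63 − 0.969 = 0.661 V.
Since V_SD = 0.343 V < V_ov = 0.661 V, the device is in the triode region.
I_D = k_p [V_ov · V_SD − ½ V_SD²] = 2.2 × [0.661 × 0.343 − 0.5 × 0.343²] = 0.369 mA.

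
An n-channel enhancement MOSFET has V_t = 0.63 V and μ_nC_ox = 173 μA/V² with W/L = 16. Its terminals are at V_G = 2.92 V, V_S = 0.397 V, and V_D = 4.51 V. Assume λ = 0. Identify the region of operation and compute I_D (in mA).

Saturation; I_D = 4.96 mA

V_GS = V_G − V_S = 2.92 − 0.397 = 2.52 V; V_DS = V_D − V_S = 4.51 − 0.397 = 4.11 V.
k_n = μ_nC_ox · (W/L) = 2.768 mA/V².
V_ov = V_GS − V_t = 2.52 − 0.63 = 1.89 V.
Since V_DS = 4.11 V ≥ V_ov = 1.89 V, the device is in saturation.
I_D = ½ k_n V_ov² = 0.5 × 2.768 × 1.89² = 4.96 mA.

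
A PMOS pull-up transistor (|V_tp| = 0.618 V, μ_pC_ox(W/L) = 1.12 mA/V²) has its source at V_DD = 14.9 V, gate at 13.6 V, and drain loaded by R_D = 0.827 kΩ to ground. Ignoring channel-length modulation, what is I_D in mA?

I_D = 0.260 mA

V_SG = V_DD − V_G = 14.9 − 13.6 = 1.3 V, so V_ov = 1.3 − 0.618 = 0.682 V.
Assume saturation: I_D = ½ k_p V_ov² = 0.5 × 1.12 × 0.682² = 0.26 mA, giving V_SD = V_DD − I_D R_D = 14.9 − 0.26 × 0.827 = 14.7 V.
V_SD = 14.7 V ≥ V_ov = 0.682 V, confirming saturation.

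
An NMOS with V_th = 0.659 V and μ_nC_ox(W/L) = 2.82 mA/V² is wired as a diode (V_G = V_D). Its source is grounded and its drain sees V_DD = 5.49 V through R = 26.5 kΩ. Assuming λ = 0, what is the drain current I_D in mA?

With gate tied to drain, V_GS = V_DS ≥ V_GS − V_th, so the device is in saturation.
KCL at the drain: ½ k_n (V_GS − V_th)² = (V_DD − V_GS)/R.
Let x = V_GS − 0.659. Then 37.4 x² + x − 4.831 = 0, giving x = 0.346 V (positive root), so V_GS = 1.01 V.
I_D = (V_DD − V_GS)/R = (5.49 − 1.01) / 26.5 = 0.169 mA.

I_D = 0.169 mA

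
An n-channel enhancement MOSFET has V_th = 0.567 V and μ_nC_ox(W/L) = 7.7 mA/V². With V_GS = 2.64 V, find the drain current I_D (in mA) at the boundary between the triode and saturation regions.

I_D = 16.5 mA

At the boundary V_DS = V_ov = V_GS − V_th = 2.64 − 0.567 = 2.07 V.
I_D = ½ k_n V_ov² = 0.5 × 7.7 × 2.07² = 16.5 mA.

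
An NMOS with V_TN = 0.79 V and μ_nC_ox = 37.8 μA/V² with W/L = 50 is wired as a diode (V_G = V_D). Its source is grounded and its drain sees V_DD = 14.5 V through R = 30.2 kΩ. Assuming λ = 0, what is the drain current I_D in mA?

I_D = 0.432 mA

With gate tied to drain, V_GS = V_DS ≥ V_GS − V_TN, so the device is in saturation.
k_n = μ_nC_ox · (W/L) = 1.89 mA/V².
KCL at the drain: ½ k_n (V_GS − V_TN)² = (V_DD − V_GS)/R.
Let x = V_GS − 0.79. Then 28.5 x² + x − 13.71 = 0, giving x = 0.676 V (positive root), so V_GS = 1.47 V.
I_D = (V_DD − V_GS)/R = (14.5 − 1.47) / 30.2 = 0.432 mA.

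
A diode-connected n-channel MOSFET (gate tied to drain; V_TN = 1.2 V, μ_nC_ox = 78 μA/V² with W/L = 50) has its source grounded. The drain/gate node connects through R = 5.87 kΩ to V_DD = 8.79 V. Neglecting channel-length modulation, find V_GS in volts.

V_GS = 1.97 V

With gate tied to drain, V_GS = V_DS ≥ V_GS − V_TN, so the device is in saturation.
k_n = μ_nC_ox · (W/L) = 3.9 mA/V².
KCL at the drain: ½ k_n (V_GS − V_TN)² = (V_DD − V_GS)/R.
Let x = V_GS − 1.2. Then 11.4 x² + x − 7.59 = 0, giving x = 0.772 V (positive root), so V_GS = 1.97 V.
I_D = (V_DD − V_GS)/R = (8.79 − 1.97) / 5.87 = 1.16 mA.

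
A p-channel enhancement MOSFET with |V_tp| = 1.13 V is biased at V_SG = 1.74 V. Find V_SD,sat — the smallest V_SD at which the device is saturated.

The boundary between triode and saturation is V_SD = V_SG − |V_tp| = V_ov.
V_ov = 1.74 − 1.13 = 0.61 V.

V_SD,sat = 0.610 V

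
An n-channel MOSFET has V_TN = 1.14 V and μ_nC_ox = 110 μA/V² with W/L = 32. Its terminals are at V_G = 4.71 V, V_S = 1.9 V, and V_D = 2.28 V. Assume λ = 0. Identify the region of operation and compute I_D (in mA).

Triode; I_D = 1.98 mA

V_GS = V_G − V_S = 4.71 − 1.9 = 2.81 V; V_DS = V_D − V_S = 2.28 − 1.9 = 0.38 V.
k_n = μ_nC_ox · (W/L) = 3.52 mA/V².
V_ov = V_GS − V_TN = 2.81 − 1.14 = 1.67 V.
Since V_DS = 0.38 V < V_ov = 1.67 V, the device is in the triode region.
I_D = k_n [V_ov · V_DS − ½ V_DS²] = 3.52 × [1.67 × 0.38 − 0.5 × 0.38²] = 1.98 mA.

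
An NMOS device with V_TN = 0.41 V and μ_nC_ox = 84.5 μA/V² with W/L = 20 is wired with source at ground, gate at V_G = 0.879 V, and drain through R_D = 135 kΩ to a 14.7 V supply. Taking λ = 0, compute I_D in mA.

V_GS = V_G = 0.879 V, so V_ov = 0.879 − 0.41 = 0.469 V.
k_n = μ_nC_ox · (W/L) = 1.69 mA/V².
Assume saturation: I_D = ½ k_n V_ov² = 0.5 × 1.69 × 0.469² = 0.186 mA, giving V_DS = V_DD − I_D R_D = 14.7 − 0.186 × 135 = -10.4 V.
But -10.4 V < V_ov = 0.469 V, so the device is actually in triode.
In triode I_D = k_n[V_ov V_DS − ½ V_DS²] and I_D = (V_DD − V_DS)/R_D. Equating: 114 V_DS² − 108 V_DS + 14.7 = 0, giving V_DS = 0.165 V (the root below V_ov).
I_D = (14.7 − 0.165) / 135 = 0.108 mA.

I_D = 0.108 mA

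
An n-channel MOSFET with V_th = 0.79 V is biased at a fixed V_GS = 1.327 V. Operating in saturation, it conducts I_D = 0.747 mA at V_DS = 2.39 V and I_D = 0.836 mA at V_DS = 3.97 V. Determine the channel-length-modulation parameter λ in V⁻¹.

With V_GS fixed, I_D ∝ (1 + λ V_DS) in saturation, so I_D2/I_D1 = (1 + λ V_DS2)/(1 + λ V_DS1).
0.836/0.747 = 1.119 = (1 + 3.97 λ)/(1 + 2.39 λ).
Solving: λ (I_D1 V_DS2 − I_D2 V_DS1) = I_D2 − I_D1, so λ = (0.836 − 0.747) / (0.747 × 3.97 − 0.836 × 2.39) = 0.089 / 0.968 = 0.092 V⁻¹.

λ = 0.0920 V⁻¹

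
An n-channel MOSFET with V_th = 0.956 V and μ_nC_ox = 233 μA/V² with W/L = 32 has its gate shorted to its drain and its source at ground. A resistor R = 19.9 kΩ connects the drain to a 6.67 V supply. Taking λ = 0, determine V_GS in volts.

With gate tied to drain, V_GS = V_DS ≥ V_GS − V_th, so the device is in saturation.
k_n = μ_nC_ox · (W/L) = 7.456 mA/V².
KCL at the drain: ½ k_n (V_GS − V_th)² = (V_DD − V_GS)/R.
Let x = V_GS − 0.956. Then 74.2 x² + x − 5.714 = 0, giving x = 0.271 V (positive root), so V_GS = 1.23 V.
I_D = (V_DD − V_GS)/R = (6.67 − 1.23) / 19.9 = 0.274 mA.

V_GS = 1.23 V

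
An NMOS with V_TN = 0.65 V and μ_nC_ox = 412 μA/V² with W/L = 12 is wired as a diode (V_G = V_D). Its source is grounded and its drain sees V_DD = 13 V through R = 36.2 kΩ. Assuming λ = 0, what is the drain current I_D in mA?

I_D = 0.331 mA

With gate tied to drain, V_GS = V_DS ≥ V_GS − V_TN, so the device is in saturation.
k_n = μ_nC_ox · (W/L) = 4.944 mA/V².
KCL at the drain: ½ k_n (V_GS − V_TN)² = (V_DD − V_GS)/R.
Let x = V_GS − 0.65. Then 89.5 x² + x − 12.35 = 0, giving x = 0.366 V (positive root), so V_GS = 1.02 V.
I_D = (V_DD − V_GS)/R = (13 − 1.02) / 36.2 = 0.331 mA.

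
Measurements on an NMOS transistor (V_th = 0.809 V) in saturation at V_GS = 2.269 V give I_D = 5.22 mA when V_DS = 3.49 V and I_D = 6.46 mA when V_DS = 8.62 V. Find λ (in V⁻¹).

With V_GS fixed, I_D ∝ (1 + λ V_DS) in saturation, so I_D2/I_D1 = (1 + λ V_DS2)/(1 + λ V_DS1).
6.46/5.22 = 1.238 = (1 + 8.62 λ)/(1 + 3.49 λ).
Solving: λ (I_D1 V_DS2 − I_D2 V_DS1) = I_D2 − I_D1, so λ = (6.46 − 5.22) / (5.22 × 8.62 − 6.46 × 3.49) = 1.24 / 22.5 = 0.0552 V⁻¹.

λ = 0.0552 V⁻¹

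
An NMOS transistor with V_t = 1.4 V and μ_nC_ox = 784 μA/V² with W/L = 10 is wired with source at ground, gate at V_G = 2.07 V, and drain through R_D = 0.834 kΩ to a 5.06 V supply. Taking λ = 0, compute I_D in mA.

I_D = 1.76 mA

V_GS = V_G = 2.07 V, so V_ov = 2.07 − 1.4 = 0.67 V.
k_n = μ_nC_ox · (W/L) = 7.84 mA/V².
Assume saturation: I_D = ½ k_n V_ov² = 0.5 × 7.84 × 0.67² = 1.76 mA, giving V_DS = V_DD − I_D R_D = 5.06 − 1.76 × 0.834 = 3.59 V.
V_DS = 3.59 V ≥ V_ov = 0.67 V, confirming saturation.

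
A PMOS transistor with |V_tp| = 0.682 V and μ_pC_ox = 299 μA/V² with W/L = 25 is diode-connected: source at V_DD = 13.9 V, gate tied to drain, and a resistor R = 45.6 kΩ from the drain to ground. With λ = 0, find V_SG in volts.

V_SG = 0.958 V

With gate tied to drain, V_SG = V_SD ≥ V_SG − |V_tp|, so the device is in saturation.
k_p = μ_pC_ox · (W/L) = 7.475 mA/V².
KCL at the drain: ½ k_p (V_SG − |V_tp|)² = (V_DD − V_SG)/R.
Let x = V_SG − 0.682. Then 170 x² + x − 13.22 = 0, giving x = 0.276 V (positive root), so V_SG = 0.958 V.
I_D = (V_DD − V_SG)/R = (13.9 − 0.958) / 45.6 = 0.284 mA.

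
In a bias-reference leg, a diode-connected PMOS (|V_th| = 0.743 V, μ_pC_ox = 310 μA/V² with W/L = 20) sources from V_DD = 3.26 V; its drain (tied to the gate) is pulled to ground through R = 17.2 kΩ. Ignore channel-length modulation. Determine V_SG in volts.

With gate tied to drain, V_SG = V_SD ≥ V_SG − |V_th|, so the device is in saturation.
k_p = μ_pC_ox · (W/L) = 6.2 mA/V².
KCL at the drain: ½ k_p (V_SG − |V_th|)² = (V_DD − V_SG)/R.
Let x = V_SG − 0.743. Then 53.3 x² + x − 2.517 = 0, giving x = 0.208 V (positive root), so V_SG = 0.951 V.
I_D = (V_DD − V_SG)/R = (3.26 − 0.951) / 17.2 = 0.134 mA.

V_SG = 0.951 V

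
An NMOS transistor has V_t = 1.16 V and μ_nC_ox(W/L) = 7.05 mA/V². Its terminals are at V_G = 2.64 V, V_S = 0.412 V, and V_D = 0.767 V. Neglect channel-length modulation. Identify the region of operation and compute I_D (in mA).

V_GS = V_G − V_S = 2.64 − 0.412 = 2.23 V; V_DS = V_D − V_S = 0.767 − 0.412 = 0.355 V.
V_ov = V_GS − V_t = 2.23 − 1.16 = 1.07 V.
Since V_DS = 0.355 V < V_ov = 1.07 V, the device is in the triode region.
I_D = k_n [V_ov · V_DS − ½ V_DS²] = 7.05 × [1.07 × 0.355 − 0.5 × 0.355²] = 2.23 mA.

Triode; I_D = 2.23 mA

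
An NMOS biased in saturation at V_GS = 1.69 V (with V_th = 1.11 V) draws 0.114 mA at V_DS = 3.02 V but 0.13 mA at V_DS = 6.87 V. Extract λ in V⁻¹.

λ = 0.0410 V⁻¹

With V_GS fixed, I_D ∝ (1 + λ V_DS) in saturation, so I_D2/I_D1 = (1 + λ V_DS2)/(1 + λ V_DS1).
0.13/0.114 = 1.14 = (1 + 6.87 λ)/(1 + 3.02 λ).
Solving: λ (I_D1 V_DS2 − I_D2 V_DS1) = I_D2 − I_D1, so λ = (0.13 − 0.114) / (0.114 × 6.87 − 0.13 × 3.02) = 0.016 / 0.391 = 0.041 V⁻¹.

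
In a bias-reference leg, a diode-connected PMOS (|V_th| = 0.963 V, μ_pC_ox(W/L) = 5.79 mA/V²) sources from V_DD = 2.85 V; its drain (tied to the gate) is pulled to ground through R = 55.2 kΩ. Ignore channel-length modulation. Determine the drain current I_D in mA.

With gate tied to drain, V_SG = V_SD ≥ V_SG − |V_th|, so the device is in saturation.
KCL at the drain: ½ k_p (V_SG − |V_th|)² = (V_DD − V_SG)/R.
Let x = V_SG − 0.963. Then 160 x² + x − 1.887 = 0, giving x = 0.106 V (positive root), so V_SG = 1.07 V.
I_D = (V_DD − V_SG)/R = (2.85 − 1.07) / 55.2 = 0.0323 mA.

I_D = 0.0323 mA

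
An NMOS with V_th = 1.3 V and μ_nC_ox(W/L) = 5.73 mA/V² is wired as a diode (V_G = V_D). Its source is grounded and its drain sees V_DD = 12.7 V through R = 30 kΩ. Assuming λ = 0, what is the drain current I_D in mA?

With gate tied to drain, V_GS = V_DS ≥ V_GS − V_th, so the device is in saturation.
KCL at the drain: ½ k_n (V_GS − V_th)² = (V_DD − V_GS)/R.
Let x = V_GS − 1.3. Then 86 x² + x − 11.4 = 0, giving x = 0.358 V (positive root), so V_GS = 1.66 V.
I_D = (V_DD − V_GS)/R = (12.7 − 1.66) / 30 = 0.368 mA.

I_D = 0.368 mA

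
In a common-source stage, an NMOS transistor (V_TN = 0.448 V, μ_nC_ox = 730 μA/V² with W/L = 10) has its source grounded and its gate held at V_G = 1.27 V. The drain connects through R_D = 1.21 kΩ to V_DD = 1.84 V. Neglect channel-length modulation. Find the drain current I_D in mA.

V_GS = V_G = 1.27 V, so V_ov = 1.27 − 0.448 = 0.822 V.
k_n = μ_nC_ox · (W/L) = 7.3 mA/V².
Assume saturation: I_D = ½ k_n V_ov² = 0.5 × 7.3 × 0.822² = 2.47 mA, giving V_DS = V_DD − I_D R_D = 1.84 − 2.47 × 1.21 = -1.14 V.
But -1.14 V < V_ov = 0.822 V, so the device is actually in triode.
In triode I_D = k_n[V_ov V_DS − ½ V_DS²] and I_D = (V_DD − V_DS)/R_D. Equating: 4.42 V_DS² − 8.261 V_DS + 1.84 = 0, giving V_DS = 0.258 V (the root below V_ov).
I_D = (1.84 − 0.258) / 1.21 = 1.31 mA.

I_D = 1.31 mA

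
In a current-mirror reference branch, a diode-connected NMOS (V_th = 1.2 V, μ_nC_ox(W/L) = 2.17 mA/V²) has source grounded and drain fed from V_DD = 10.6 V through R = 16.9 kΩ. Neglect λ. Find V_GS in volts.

V_GS = 1.89 V

With gate tied to drain, V_GS = V_DS ≥ V_GS − V_th, so the device is in saturation.
KCL at the drain: ½ k_n (V_GS − V_th)² = (V_DD − V_GS)/R.
Let x = V_GS − 1.2. Then 18.3 x² + x − 9.4 = 0, giving x = 0.689 V (positive root), so V_GS = 1.89 V.
I_D = (V_DD − V_GS)/R = (10.6 − 1.89) / 16.9 = 0.515 mA.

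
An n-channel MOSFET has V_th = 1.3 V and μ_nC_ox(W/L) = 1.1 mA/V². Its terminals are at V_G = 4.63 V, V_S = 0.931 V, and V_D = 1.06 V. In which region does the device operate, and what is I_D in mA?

V_GS = V_G − V_S = 4.63 − 0.931 = 3.7 V; V_DS = V_D − V_S = 1.06 − 0.931 = 0.129 V.
V_ov = V_GS − V_th = 3.7 − 1.3 = 2.4 V.
Since V_DS = 0.129 V < V_ov = 2.4 V, the device is in the triode region.
I_D = k_n [V_ov · V_DS − ½ V_DS²] = 1.1 × [2.4 × 0.129 − 0.5 × 0.129²] = 0.331 mA.

Triode; I_D = 0.331 mA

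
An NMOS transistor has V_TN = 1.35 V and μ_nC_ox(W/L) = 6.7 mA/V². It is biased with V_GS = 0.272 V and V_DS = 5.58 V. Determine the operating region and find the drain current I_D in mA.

V_GS = 0.272 V < V_TN = 1.35 V, so the transistor is in cutoff.

Cutoff; I_D = 0 mA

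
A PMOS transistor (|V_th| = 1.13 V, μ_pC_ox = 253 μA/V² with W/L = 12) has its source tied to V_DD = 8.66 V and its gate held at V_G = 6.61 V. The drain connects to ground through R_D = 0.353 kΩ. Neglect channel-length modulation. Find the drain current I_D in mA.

V_SG = V_DD − V_G = 8.66 − 6.61 = 2.05 V, so V_ov = 2.05 − 1.13 = 0.92 V.
k_p = μ_pC_ox · (W/L) = 3.036 mA/V².
Assume saturation: I_D = ½ k_p V_ov² = 0.5 × 3.036 × 0.92² = 1.28 mA, giving V_SD = V_DD − I_D R_D = 8.66 − 1.28 × 0.353 = 8.21 V.
V_SD = 8.21 V ≥ V_ov = 0.92 V, confirming saturation.

I_D = 1.28 mA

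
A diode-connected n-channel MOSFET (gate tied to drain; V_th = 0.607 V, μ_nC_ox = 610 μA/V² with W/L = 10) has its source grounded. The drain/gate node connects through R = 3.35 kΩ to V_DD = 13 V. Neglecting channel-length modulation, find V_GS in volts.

V_GS = 1.66 V

With gate tied to drain, V_GS = V_DS ≥ V_GS − V_th, so the device is in saturation.
k_n = μ_nC_ox · (W/L) = 6.1 mA/V².
KCL at the drain: ½ k_n (V_GS − V_th)² = (V_DD − V_GS)/R.
Let x = V_GS − 0.607. Then 10.2 x² + x − 12.39 = 0, giving x = 1.05 V (positive root), so V_GS = 1.66 V.
I_D = (V_DD − V_GS)/R = (13 − 1.66) / 3.35 = 3.38 mA.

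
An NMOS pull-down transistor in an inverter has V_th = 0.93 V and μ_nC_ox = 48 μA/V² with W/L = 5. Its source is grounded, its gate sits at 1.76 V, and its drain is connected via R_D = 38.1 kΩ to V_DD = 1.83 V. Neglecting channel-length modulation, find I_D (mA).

I_D = 0.0416 mA

V_GS = V_G = 1.76 V, so V_ov = 1.76 − 0.93 = 0.83 V.
k_n = μ_nC_ox · (W/L) = 0.24 mA/V².
Assume saturation: I_D = ½ k_n V_ov² = 0.5 × 0.24 × 0.83² = 0.0827 mA, giving V_DS = V_DD − I_D R_D = 1.83 − 0.0827 × 38.1 = -1.32 V.
But -1.32 V < V_ov = 0.83 V, so the device is actually in triode.
In triode I_D = k_n[V_ov V_DS − ½ V_DS²] and I_D = (V_DD − V_DS)/R_D. Equating: 4.57 V_DS² − 8.59 V_DS + 1.83 = 0, giving V_DS = 0.245 V (the root below V_ov).
I_D = (1.83 − 0.245) / 38.1 = 0.0416 mA.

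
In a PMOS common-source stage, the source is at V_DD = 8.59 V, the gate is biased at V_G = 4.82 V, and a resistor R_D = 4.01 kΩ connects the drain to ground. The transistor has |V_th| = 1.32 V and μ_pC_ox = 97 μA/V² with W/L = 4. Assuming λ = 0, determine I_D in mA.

I_D = 1.16 mA

V_SG = V_DD − V_G = 8.59 − 4.82 = 3.77 V, so V_ov = 3.77 − 1.32 = 2.45 V.
k_p = μ_pC_ox · (W/L) = 0.388 mA/V².
Assume saturation: I_D = ½ k_p V_ov² = 0.5 × 0.388 × 2.45² = 1.16 mA, giving V_SD = V_DD − I_D R_D = 8.59 − 1.16 × 4.01 = 3.92 V.
V_SD = 3.92 V ≥ V_ov = 2.45 V, confirming saturation.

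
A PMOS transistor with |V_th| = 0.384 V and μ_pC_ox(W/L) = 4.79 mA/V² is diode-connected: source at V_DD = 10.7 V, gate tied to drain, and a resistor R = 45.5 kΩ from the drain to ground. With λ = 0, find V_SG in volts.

V_SG = 0.687 V

With gate tied to drain, V_SG = V_SD ≥ V_SG − |V_th|, so the device is in saturation.
KCL at the drain: ½ k_p (V_SG − |V_th|)² = (V_DD − V_SG)/R.
Let x = V_SG − 0.384. Then 109 x² + x − 10.32 = 0, giving x = 0.303 V (positive root), so V_SG = 0.687 V.
I_D = (V_DD − V_SG)/R = (10.7 − 0.687) / 45.5 = 0.22 mA.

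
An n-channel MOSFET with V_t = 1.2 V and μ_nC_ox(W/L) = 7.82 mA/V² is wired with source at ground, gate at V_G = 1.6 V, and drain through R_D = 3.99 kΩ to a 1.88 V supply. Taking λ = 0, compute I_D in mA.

I_D = 0.427 mA

V_GS = V_G = 1.6 V, so V_ov = 1.6 − 1.2 = 0.4 V.
Assume saturation: I_D = ½ k_n V_ov² = 0.5 × 7.82 × 0.4² = 0.626 mA, giving V_DS = V_DD − I_D R_D = 1.88 − 0.626 × 3.99 = -0.616 V.
But -0.616 V < V_ov = 0.4 V, so the device is actually in triode.
In triode I_D = k_n[V_ov V_DS − ½ V_DS²] and I_D = (V_DD − V_DS)/R_D. Equating: 15.6 V_DS² − 13.48 V_DS + 1.88 = 0, giving V_DS = 0.175 V (the root below V_ov).
I_D = (1.88 − 0.175) / 3.99 = 0.427 mA.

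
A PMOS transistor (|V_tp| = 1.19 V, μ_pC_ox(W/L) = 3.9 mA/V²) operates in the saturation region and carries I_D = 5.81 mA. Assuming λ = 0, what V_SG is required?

V_SG = 2.92 V

In saturation I_D = ½ k_p (V_SG − |V_tp|)², so V_SG − |V_tp| = √(2 I_D / k_p) = √(2 × 5.81 / 3.9) = 1.73 V.
V_SG = 1.19 + 1.73 = 2.92 V.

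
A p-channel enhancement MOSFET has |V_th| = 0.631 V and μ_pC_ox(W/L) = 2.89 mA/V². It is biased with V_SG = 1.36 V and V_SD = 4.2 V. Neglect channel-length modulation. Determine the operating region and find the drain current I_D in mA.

Saturation; I_D = 0.768 mA

V_ov = V_SG − |V_th| = 1.36 − 0.631 = 0.729 V.
Since V_SD = 4.2 V ≥ V_ov = 0.729 V, the device is in saturation.
I_D = ½ k_p V_ov² = 0.5 × 2.89 × 0.729² = 0.768 mA.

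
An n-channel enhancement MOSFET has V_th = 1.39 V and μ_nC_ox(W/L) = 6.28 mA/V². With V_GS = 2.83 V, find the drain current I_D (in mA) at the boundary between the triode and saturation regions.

At the boundary V_DS = V_ov = V_GS − V_th = 2.83 − 1.39 = 1.44 V.
I_D = ½ k_n V_ov² = 0.5 × 6.28 × 1.44² = 6.51 mA.

I_D = 6.51 mA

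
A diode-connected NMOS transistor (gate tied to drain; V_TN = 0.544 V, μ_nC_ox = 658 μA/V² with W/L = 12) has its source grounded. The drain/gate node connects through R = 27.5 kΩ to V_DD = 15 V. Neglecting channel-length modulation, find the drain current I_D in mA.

I_D = 0.513 mA

With gate tied to drain, V_GS = V_DS ≥ V_GS − V_TN, so the device is in saturation.
k_n = μ_nC_ox · (W/L) = 7.896 mA/V².
KCL at the drain: ½ k_n (V_GS − V_TN)² = (V_DD − V_GS)/R.
Let x = V_GS − 0.544. Then 109 x² + x − 14.46 = 0, giving x = 0.36 V (positive root), so V_GS = 0.904 V.
I_D = (V_DD − V_GS)/R = (15 − 0.904) / 27.5 = 0.513 mA.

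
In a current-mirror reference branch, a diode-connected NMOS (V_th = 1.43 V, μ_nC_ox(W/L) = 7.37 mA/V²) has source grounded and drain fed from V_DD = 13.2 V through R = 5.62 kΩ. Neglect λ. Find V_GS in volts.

With gate tied to drain, V_GS = V_DS ≥ V_GS − V_th, so the device is in saturation.
KCL at the drain: ½ k_n (V_GS − V_th)² = (V_DD − V_GS)/R.
Let x = V_GS − 1.43. Then 20.7 x² + x − 11.77 = 0, giving x = 0.73 V (positive root), so V_GS = 2.16 V.
I_D = (V_DD − V_GS)/R = (13.2 − 2.16) / 5.62 = 1.96 mA.

V_GS = 2.16 V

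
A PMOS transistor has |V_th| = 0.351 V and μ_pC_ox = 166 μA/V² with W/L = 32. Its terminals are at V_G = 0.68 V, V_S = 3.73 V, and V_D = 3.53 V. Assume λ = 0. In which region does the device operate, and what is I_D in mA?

V_SG = V_S − V_G = 3.73 − 0.68 = 3.05 V; V_SD = V_S − V_D = 3.73 − 3.53 = 0.2 V.
k_p = μ_pC_ox · (W/L) = 5.312 mA/V².
V_ov = V_SG − |V_th| = 3.05 − 0.351 = 2.7 V.
Since V_SD = 0.2 V < V_ov = 2.7 V, the device is in the triode region.
I_D = k_p [V_ov · V_SD − ½ V_SD²] = 5.312 × [2.7 × 0.2 − 0.5 × 0.2²] = 2.76 mA.

Triode; I_D = 2.76 mA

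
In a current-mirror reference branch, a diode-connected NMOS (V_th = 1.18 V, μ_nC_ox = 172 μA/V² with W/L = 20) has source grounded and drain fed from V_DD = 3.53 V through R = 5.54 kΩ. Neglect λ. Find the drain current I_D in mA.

I_D = 0.344 mA

With gate tied to drain, V_GS = V_DS ≥ V_GS − V_th, so the device is in saturation.
k_n = μ_nC_ox · (W/L) = 3.44 mA/V².
KCL at the drain: ½ k_n (V_GS − V_th)² = (V_DD − V_GS)/R.
Let x = V_GS − 1.18. Then 9.53 x² + x − 2.35 = 0, giving x = 0.447 V (positive root), so V_GS = 1.63 V.
I_D = (V_DD − V_GS)/R = (3.53 − 1.63) / 5.54 = 0.344 mA.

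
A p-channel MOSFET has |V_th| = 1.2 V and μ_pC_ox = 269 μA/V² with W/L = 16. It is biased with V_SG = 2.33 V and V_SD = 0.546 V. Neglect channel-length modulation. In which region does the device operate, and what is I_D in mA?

k_p = μ_pC_ox · (W/L) = 4.304 mA/V².
V_ov = V_SG − |V_th| = 2.33 − 1.2 = 1.13 V.
Since V_SD = 0.546 V < V_ov = 1.13 V, the device is in the triode region.
I_D = k_p [V_ov · V_SD − ½ V_SD²] = 4.304 × [1.13 × 0.546 − 0.5 × 0.546²] = 2.01 mA.

Triode; I_D = 2.01 mA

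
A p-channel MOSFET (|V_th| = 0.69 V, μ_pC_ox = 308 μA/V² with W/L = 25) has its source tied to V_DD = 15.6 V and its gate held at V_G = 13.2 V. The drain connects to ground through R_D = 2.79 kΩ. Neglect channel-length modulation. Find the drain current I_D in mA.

V_SG = V_DD − V_G = 15.6 − 13.2 = 2.4 V, so V_ov = 2.4 − 0.69 = 1.71 V.
k_p = μ_pC_ox · (W/L) = 7.7 mA/V².
Assume saturation: I_D = ½ k_p V_ov² = 0.5 × 7.7 × 1.71² = 11.3 mA, giving V_SD = V_DD − I_D R_D = 15.6 − 11.3 × 2.79 = -15.8 V.
But -15.8 V < V_ov = 1.71 V, so the device is actually in triode.
In triode I_D = k_p[V_ov V_SD − ½ V_SD²] and I_D = (V_DD − V_SD)/R_D. Equating: 10.7 V_SD² − 37.74 V_SD + 15.6 = 0, giving V_SD = 0.479 V (the root below V_ov).
I_D = (15.6 − 0.479) / 2.79 = 5.42 mA.

I_D = 5.42 mA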